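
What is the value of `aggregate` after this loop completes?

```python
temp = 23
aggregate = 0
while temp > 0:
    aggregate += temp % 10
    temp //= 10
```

Sum digits of 23
`aggregate` takes the values: 0 → 3 → 5

Answer: 5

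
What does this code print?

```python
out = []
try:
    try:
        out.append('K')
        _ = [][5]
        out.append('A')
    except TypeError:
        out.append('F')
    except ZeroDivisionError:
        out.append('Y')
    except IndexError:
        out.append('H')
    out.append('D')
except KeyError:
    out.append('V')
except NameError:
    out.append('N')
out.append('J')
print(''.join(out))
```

Execution trace: 'K' (inner try body) → 'H' (inner except IndexError) → 'D' (try body, no exception) → 'J' (after the try/except). Output: KHDJ

Answer: KHDJ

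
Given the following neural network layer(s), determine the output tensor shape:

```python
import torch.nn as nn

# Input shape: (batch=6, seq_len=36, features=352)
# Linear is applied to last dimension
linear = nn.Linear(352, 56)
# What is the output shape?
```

Input: (6, 36, 352) -> Output: (6, 36, 56)

Answer: (6, 36, 56)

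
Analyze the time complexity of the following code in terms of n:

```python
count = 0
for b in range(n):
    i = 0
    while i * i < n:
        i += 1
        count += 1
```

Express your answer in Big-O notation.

Each loop level contributes: n × √n. Multiplying the contributions gives O(n√n).

Answer: O(n√n)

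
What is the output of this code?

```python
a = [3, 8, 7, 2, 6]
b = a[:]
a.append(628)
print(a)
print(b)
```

Key concept: slice [:] creates copy.
Step by step:
`a = [3, 8, 7, 2, 6]` → a = [3, 8, 7, 2, 6]
`b = a[:]` → b = [3, 8, 7, 2, 6]
`a.append(628)` → a = [3, 8, 7, 2, 6, 628]
`print(a)` → prints [3, 8, 7, 2, 6, 628]
`print(b)` → prints [3, 8, 7, 2, 6]

Answer:
[3, 8, 7, 2, 6, 628]
[3, 8, 7, 2, 6]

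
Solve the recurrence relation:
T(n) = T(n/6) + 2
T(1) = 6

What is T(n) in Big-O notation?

Each step divides n by 6 and adds 2. After log_6(n) steps we reach T(1)=6. So T(n) = 2·log_6(n) + 6 = O(log n).

Answer: O(log n)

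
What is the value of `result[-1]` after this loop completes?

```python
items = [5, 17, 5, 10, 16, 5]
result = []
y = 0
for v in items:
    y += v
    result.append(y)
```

Cumulative sum ends at 58
`result` takes the values: [] → [5] → [5, 22] → [5, 22, 27] → [5, 22, 27, 37] → [5, 22, 27, 37, 53] → [5, 22, 27, 37, 53, 58]
So `result[-1]` = 58

Answer: 58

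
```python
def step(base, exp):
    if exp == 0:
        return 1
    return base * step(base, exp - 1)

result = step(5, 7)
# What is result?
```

step(5, 7) = 5 * 5 * 5 * 5 * 5 * 5 * 5 = 78125

Answer: 78125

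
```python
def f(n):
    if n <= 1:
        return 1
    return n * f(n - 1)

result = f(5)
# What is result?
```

f(5) = 5 * 4 * 3 * 2 * 1 = 120

Answer: 120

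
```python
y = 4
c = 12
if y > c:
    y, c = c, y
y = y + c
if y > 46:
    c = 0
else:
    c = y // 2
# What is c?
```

Trace:
`y = 4` → y = 4
`c = 12` → c = 12
`if y > c: ...` → y > c is False → no variable changes
`y = y + c` → y = 16
`if y > 46: ...` → y > 46 is False, take else branch → c = 8
So c = 8

Answer: 8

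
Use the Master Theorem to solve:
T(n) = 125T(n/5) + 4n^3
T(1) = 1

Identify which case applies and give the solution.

a=125, b=5, f(n)=4n^3. log_5(125) = 3. Since c=3 = 3, Case 2 applies: T(n) = Θ(n^log_b(a) · log n) = O(n^3 log n).

Answer: O(n^3 log n) - Case 2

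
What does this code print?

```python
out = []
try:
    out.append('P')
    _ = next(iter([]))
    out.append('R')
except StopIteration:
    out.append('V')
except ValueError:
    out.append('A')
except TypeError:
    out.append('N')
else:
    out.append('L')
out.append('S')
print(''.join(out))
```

Execution trace: 'P' (try body) → 'V' (except StopIteration) → 'S' (after the try/except). Output: PVS

Answer: PVS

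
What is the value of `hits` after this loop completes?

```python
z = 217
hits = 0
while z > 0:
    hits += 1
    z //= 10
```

Count digits by repeated division by 10
`hits` takes the values: 0 → 1 → 2 → 3

Answer: 3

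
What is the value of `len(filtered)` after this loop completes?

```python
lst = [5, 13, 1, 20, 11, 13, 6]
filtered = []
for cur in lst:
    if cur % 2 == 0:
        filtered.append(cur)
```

Count even numbers in [5, 13, 1, 20, 11, 13, 6]
`filtered` takes the values: [] → [20] → [20, 6]
So `len(filtered)` = 2

Answer: 2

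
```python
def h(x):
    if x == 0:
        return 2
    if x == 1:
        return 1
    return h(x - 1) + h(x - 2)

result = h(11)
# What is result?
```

Build up from base cases: h(0)=2, h(1)=1, h(2)=3, h(3)=4, h(4)=7, h(5)=11, h(6)=18, ..., h(11)=199

Answer: 199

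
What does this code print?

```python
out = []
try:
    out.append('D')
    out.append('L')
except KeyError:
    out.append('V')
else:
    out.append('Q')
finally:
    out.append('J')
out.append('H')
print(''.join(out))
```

Execution trace: 'D' (try body) → 'L' (try body, no exception) → 'Q' (else) → 'J' (finally) → 'H' (after the try/except). Output: DLQJH

Answer: DLQJH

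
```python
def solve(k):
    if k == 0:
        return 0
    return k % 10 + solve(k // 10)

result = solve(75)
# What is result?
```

Sum of digits of 75: 5 + 7 = 12

Answer: 12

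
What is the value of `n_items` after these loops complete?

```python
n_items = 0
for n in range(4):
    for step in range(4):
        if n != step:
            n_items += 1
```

4² - 4 (exclude diagonal)
`n_items` takes the values: 0 → 1 → 2 → 3 → 4 → 5 → 6 → 7 → 8 → 9 → 10 → 11 → 12

Answer: 12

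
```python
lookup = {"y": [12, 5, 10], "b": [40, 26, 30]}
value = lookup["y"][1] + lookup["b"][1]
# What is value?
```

Trace:
`lookup = {"y": [12, 5, 10], "b": [40, 26, 30]}` → lookup = {'y': [12, 5, 10], 'b': [40, 26, 30]}
`value = lookup["y"][1] + lookup["b"][1]` → value = 31
So value = 31

Answer: 31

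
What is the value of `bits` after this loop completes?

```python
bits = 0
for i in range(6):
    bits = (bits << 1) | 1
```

Build 6 consecutive 1-bits: 0b111111
`bits` takes the values: 0 → 1 → 3 → 7 → 15 → 31 → 63

Answer: 63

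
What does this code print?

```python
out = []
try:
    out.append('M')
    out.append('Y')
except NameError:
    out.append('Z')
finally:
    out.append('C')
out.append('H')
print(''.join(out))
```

Execution trace: 'M' (try body) → 'Y' (try body, no exception) → 'C' (finally) → 'H' (after the try/except). Output: MYCH

Answer: MYCH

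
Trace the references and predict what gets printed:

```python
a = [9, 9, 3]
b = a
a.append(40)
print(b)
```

Key concept: basic list aliasing.
Step by step:
`a = [9, 9, 3]` → a = [9, 9, 3]
`b = a` → b = [9, 9, 3] (same object as a)
`a.append(40)` → a = [9, 9, 3, 40] (same object as b); b = [9, 9, 3, 40] (same object as a)
`print(b)` → prints [9, 9, 3, 40]

Answer: [9, 9, 3, 40]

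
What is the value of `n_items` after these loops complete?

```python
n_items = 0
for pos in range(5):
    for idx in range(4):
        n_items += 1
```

5 * 4 = 20
`n_items` takes the values: 0 → 1 → 2 → 3 → 4 → 5 → 6 → 7 → 8 → 9 → 10 → 11 → 12 → 13 → 14 → 15 → 16 → 17 → 18 → 19 → 20

Answer: 20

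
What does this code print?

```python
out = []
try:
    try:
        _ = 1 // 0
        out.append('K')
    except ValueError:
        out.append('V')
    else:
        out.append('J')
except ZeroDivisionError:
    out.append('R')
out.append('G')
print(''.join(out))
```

Execution trace: 'R' (outer except ZeroDivisionError) → 'G' (after the try/except). Output: RG

Answer: RG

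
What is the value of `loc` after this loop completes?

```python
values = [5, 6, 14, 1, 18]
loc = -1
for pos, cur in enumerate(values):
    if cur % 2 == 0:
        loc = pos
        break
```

First even number index in [5, 6, 14, 1, 18]
`loc` takes the values: -1 → 1

Answer: 1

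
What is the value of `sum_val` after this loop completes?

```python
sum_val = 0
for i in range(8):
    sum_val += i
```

Sum of 0 to 7 = 28
`sum_val` takes the values: 0 → 1 → 3 → 6 → 10 → 15 → 21 → 28

Answer: 28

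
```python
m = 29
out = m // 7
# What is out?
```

Trace:
`m = 29` → m = 29
`out = m // 7` → out = 4
So out = 4

Answer: 4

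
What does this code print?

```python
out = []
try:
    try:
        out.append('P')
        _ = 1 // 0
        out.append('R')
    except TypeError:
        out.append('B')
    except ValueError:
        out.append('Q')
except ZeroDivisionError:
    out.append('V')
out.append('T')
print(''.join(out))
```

Execution trace: 'P' (inner try body) → 'V' (outer except ZeroDivisionError) → 'T' (after the try/except). Output: PVT

Answer: PVT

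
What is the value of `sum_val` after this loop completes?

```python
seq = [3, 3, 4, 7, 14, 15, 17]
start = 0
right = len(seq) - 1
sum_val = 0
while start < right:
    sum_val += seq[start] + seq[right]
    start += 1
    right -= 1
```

Sum of pairs from ends
`sum_val` takes the values: 0 → 20 → 38 → 56

Answer: 56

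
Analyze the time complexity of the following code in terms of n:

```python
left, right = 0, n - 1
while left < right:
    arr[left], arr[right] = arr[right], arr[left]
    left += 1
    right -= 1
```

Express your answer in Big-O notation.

This is In-place array reversal. Time complexity: O(n).

Answer: O(n)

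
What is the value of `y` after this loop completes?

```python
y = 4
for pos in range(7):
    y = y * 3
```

Multiply by 3, 7 times: 4 * 3^7 = 8748
`y` takes the values: 4 → 12 → 36 → 108 → 324 → 972 → 2916 → 8748

Answer: 8748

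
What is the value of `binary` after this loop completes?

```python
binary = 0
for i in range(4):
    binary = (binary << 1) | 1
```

Build 4 consecutive 1-bits: 0b1111
`binary` takes the values: 0 → 1 → 3 → 7 → 15

Answer: 15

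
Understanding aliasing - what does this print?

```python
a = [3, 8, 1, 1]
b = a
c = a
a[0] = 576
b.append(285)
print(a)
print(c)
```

Key concept: multiple aliases.
Step by step:
`a = [3, 8, 1, 1]` → a = [3, 8, 1, 1]
`b = a` → b = [3, 8, 1, 1] (same object as a)
`c = a` → c = [3, 8, 1, 1] (same object as a, b)
`a[0] = 576` → a = [576, 8, 1, 1] (same object as b, c); b = [576, 8, 1, 1] (same object as a, c); c = [576, 8, 1, 1] (same object as a, b)
`b.append(285)` → a = [576, 8, 1, 1, 285] (same object as b, c); b = [576, 8, 1, 1, 285] (same object as a, c); c = [576, 8, 1, 1, 285] (same object as a, b)
`print(a)` → prints [576, 8, 1, 1, 285]
`print(c)` → prints [576, 8, 1, 1, 285]

Answer:
[576, 8, 1, 1, 285]
[576, 8, 1, 1, 285]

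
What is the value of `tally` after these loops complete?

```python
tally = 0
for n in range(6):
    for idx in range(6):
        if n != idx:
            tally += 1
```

6² - 6 (exclude diagonal)
`tally` takes the values: 0 → 1 → 2 → 3 → 4 → 5 → 6 → 7 → 8 → 9 → 10 → 11 → 12 → 13 → 14 → 15 → 16 → 17 → 18 → 19 → 20 → 21 → 22 → 23 → 24 → 25 → 26 → 27 → 28 → 29 → 30

Answer: 30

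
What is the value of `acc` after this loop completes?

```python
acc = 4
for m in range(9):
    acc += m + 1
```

Start at 4, add 1 to 9 = 49
`acc` takes the values: 4 → 5 → 7 → 10 → 14 → 19 → 25 → 32 → 40 → 49

Answer: 49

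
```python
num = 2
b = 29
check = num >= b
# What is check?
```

Trace:
`num = 2` → num = 2
`b = 29` → b = 29
`check = num >= b` → check = False
So check = False

Answer: False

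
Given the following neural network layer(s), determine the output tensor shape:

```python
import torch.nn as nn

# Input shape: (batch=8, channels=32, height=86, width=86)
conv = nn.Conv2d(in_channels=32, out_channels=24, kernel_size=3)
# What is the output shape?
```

Input: (8, 32, 86, 86) -> Output: (8, 24, 84, 84)

Answer: (8, 24, 84, 84)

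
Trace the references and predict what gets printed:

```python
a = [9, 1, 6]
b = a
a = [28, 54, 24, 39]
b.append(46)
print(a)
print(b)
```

Key concept: rebinding vs mutation: a is rebound to a new list, b still points at the original.
Step by step:
`a = [9, 1, 6]` → a = [9, 1, 6]
`b = a` → b = [9, 1, 6] (same object as a)
`a = [28, 54, 24, 39]` → a = [28, 54, 24, 39]
`b.append(46)` → b = [9, 1, 6, 46]
`print(a)` → prints [28, 54, 24, 39]
`print(b)` → prints [9, 1, 6, 46]

Answer:
[28, 54, 24, 39]
[9, 1, 6, 46]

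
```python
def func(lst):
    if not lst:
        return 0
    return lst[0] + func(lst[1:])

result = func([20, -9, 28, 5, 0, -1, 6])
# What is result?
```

20 + (-9) + 28 + 5 + 0 + (-1) + 6 + 0 = 49

Answer: 49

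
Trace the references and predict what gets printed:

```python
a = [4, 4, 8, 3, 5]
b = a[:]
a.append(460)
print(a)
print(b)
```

Key concept: slice [:] creates copy.
Step by step:
`a = [4, 4, 8, 3, 5]` → a = [4, 4, 8, 3, 5]
`b = a[:]` → b = [4, 4, 8, 3, 5]
`a.append(460)` → a = [4, 4, 8, 3, 5, 460]
`print(a)` → prints [4, 4, 8, 3, 5, 460]
`print(b)` → prints [4, 4, 8, 3, 5]

Answer:
[4, 4, 8, 3, 5, 460]
[4, 4, 8, 3, 5]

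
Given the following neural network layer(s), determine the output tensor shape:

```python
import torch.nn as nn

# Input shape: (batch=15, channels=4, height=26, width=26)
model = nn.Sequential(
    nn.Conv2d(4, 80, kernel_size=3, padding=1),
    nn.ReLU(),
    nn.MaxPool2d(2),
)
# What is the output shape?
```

Input: (15, 4, 26, 26) -> after Conv2d: (15, 80, 26, 26) -> after ReLU: (15, 80, 26, 26) -> Output: (15, 80, 13, 13)

Answer: (15, 80, 13, 13)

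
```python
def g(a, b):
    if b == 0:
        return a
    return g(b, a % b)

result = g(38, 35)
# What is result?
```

g(38, 35) -> g(35, 3) -> g(3, 2) -> g(2, 1) -> g(1, 0) -> 1

Answer: 1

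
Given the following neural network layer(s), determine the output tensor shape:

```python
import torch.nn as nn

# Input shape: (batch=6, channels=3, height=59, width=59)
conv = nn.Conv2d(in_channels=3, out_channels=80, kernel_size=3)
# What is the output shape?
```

Input: (6, 3, 59, 59) -> Output: (6, 80, 57, 57)

Answer: (6, 80, 57, 57)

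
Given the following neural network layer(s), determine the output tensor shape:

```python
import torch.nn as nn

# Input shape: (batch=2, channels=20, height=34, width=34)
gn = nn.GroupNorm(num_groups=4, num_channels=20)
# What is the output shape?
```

Input: (2, 20, 34, 34) -> Output: (2, 20, 34, 34)

Answer: (2, 20, 34, 34)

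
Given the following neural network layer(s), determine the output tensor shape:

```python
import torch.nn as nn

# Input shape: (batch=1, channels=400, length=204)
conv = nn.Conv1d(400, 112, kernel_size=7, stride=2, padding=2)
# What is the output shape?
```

Input: (1, 400, 204) -> Output: (1, 112, 101)

Answer: (1, 112, 101)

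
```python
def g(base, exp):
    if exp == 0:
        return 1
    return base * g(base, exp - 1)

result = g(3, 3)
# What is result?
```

g(3, 3) = 3 * 3 * 3 = 27

Answer: 27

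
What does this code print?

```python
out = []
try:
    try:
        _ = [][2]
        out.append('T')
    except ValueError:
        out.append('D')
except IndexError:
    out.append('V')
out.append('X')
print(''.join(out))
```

Execution trace: 'V' (outer except IndexError) → 'X' (after the try/except). Output: VX

Answer: VX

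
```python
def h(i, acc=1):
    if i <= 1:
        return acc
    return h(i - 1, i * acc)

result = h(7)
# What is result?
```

Accumulator trace (n, acc): (7, 1) -> (6, 7) -> (5, 42) -> (4, 210) -> (3, 840) -> (2, 2520) -> (1, 5040) -> return 5040

Answer: 5040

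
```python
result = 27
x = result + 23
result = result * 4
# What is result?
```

Trace:
`result = 27` → result = 27
`x = result + 23` → x = 50
`result = result * 4` → result = 108
So result = 108

Answer: 108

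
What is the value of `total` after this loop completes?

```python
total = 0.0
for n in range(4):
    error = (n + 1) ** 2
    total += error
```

Sum of squared losses 1² + 2² + ... + 4²
`total` takes the values: 0.0 → 1.0 → 5.0 → 14.0 → 30.0

Answer: 30.0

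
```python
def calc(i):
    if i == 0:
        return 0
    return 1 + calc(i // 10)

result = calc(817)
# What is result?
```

Count of digits of 817: 3

Answer: 3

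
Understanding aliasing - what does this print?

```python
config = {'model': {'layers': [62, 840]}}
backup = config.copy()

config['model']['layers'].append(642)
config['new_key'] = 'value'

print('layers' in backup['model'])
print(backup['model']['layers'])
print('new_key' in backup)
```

Key concept: shallow copy gotcha with nested dict.
Step by step:
`config = {'model': {'layers': [62, 840]}}` → config = {'model': {'layers': [62, 840]}}
`backup = config.copy()` → backup = {'model': {'layers': [62, 840]}}
`config['model']['layers'].append(642)` → config = {'model': {'layers': [62, 840, 642]}}; backup = {'model': {'layers': [62, 840, 642]}}
`config['new_key'] = 'value'` → config = {'model': {'layers': [62, 840, 642]}, 'new_key': 'value'}
`print('layers' in backup['model'])` → prints True
`print(backup['model']['layers'])` → prints [62, 840, 642]
`print('new_key' in backup)` → prints False

Answer:
True
[62, 840, 642]
False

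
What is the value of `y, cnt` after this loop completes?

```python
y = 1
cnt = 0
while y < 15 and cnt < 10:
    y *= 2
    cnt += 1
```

Double until >= 15 or 10 iterations
`y, cnt` takes the values: (1, 0) → (2, 0) → (2, 1) → (4, 1) → (4, 2) → (8, 2) → (8, 3) → (16, 3) → (16, 4)

Answer: 16, 4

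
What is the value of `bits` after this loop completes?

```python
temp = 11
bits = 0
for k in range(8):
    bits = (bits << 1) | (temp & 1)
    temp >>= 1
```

Reverse lowest 8 bits of 11
`bits` takes the values: 0 → 1 → 3 → 6 → 13 → 26 → 52 → 104 → 208

Answer: 208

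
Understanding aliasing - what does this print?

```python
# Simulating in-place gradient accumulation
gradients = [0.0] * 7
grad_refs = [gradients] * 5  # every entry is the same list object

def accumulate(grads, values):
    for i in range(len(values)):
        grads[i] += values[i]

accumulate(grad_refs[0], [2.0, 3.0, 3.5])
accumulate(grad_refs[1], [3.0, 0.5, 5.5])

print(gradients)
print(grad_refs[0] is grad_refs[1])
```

Key concept: gradient accumulation aliasing.
Step by step:
`gradients = [0.0] * 7` → gradients = [0.0, 0.0, 0.0, 0.0, 0.0, 0.0, 0.0]
`grad_refs = [gradients] * 5` → grad_refs = [[0.0, 0.0, 0.0, 0.0, 0.0, 0.0, 0.0], [0.0, 0.0, 0.0, 0.0, 0.0, 0.0, 0.0], [0.0, 0.0, 0.0, 0.0, 0.0, 0.0, 0.0], [0.0, 0.0, 0.0, 0.0, 0.0, 0.0, 0.0], [0.0, 0.0, 0.0, 0.0, 0.0, 0.0, 0.0]]
`accumulate(grad_refs[0], [2.0, 3.0, 3.5])` → gradients = [2.0, 3.0, 3.5, 0.0, 0.0, 0.0, 0.0]; grad_refs = [[2.0, 3.0, 3.5, 0.0, 0.0, 0.0, 0.0], [2.0, 3.0, 3.5, 0.0, 0.0, 0.0, 0.0], [2.0, 3.0, 3.5, 0.0, 0.0, 0.0, 0.0], [2.0, 3.0, 3.5, 0.0, 0.0, 0.0, 0.0], [2.0, 3.0, 3.5, 0.0, 0.0, 0.0, 0.0]]
`accumulate(grad_refs[1], [3.0, 0.5, 5.5])` → gradients = [5.0, 3.5, 9.0, 0.0, 0.0, 0.0, 0.0]; grad_refs = [[5.0, 3.5, 9.0, 0.0, 0.0, 0.0, 0.0], [5.0, 3.5, 9.0, 0.0, 0.0, 0.0, 0.0], [5.0, 3.5, 9.0, 0.0, 0.0, 0.0, 0.0], [5.0, 3.5, 9.0, 0.0, 0.0, 0.0, 0.0], [5.0, 3.5, 9.0, 0.0, 0.0, 0.0, 0.0]]
`print(gradients)` → prints [5.0, 3.5, 9.0, 0.0, 0.0, 0.0, 0.0]
`print(grad_refs[0] is grad_refs[1])` → prints True

Answer:
[5.0, 3.5, 9.0, 0.0, 0.0, 0.0, 0.0]
True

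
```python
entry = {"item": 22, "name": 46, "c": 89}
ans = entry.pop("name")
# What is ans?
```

Trace:
`entry = {"item": 22, "name": 46, "c": 89}` → entry = {'item': 22, 'name': 46, 'c': 89}
`ans = entry.pop("name")` → entry = {'item': 22, 'c': 89}; ans = 46
So ans = 46

Answer: 46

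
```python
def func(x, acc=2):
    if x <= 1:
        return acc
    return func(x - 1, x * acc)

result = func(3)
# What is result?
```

Accumulator trace (n, acc): (3, 2) -> (2, 6) -> (1, 12) -> return 12

Answer: 12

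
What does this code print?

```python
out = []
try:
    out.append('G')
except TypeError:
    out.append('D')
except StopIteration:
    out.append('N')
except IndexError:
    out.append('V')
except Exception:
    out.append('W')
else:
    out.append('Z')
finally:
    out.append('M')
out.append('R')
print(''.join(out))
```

Execution trace: 'G' (try body, no exception) → 'Z' (else) → 'M' (finally) → 'R' (after the try/except). Output: GZMR

Answer: GZMR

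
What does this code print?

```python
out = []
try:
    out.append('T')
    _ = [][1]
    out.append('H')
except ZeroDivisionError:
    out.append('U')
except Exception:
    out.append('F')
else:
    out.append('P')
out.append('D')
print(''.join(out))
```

Execution trace: 'T' (try body) → 'F' (except Exception) → 'D' (after the try/except). Output: TFD

Answer: TFD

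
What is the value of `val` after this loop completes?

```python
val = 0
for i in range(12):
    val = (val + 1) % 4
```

Increment mod 4, 12 times = 0
`val` takes the values: 0 → 1 → 2 → 3 → 0 → 1 → 2 → 3 → 0 → 1 → 2 → 3 → 0

Answer: 0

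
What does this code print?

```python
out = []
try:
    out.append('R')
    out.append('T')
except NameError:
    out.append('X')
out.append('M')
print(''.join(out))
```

Execution trace: 'R' (try body) → 'T' (try body, no exception) → 'M' (after the try/except). Output: RTM

Answer: RTM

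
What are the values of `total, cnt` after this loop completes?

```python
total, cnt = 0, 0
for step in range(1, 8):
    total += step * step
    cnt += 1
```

Sum of squares and count
`total, cnt` takes the values: (0, 0) → (1, 0) → (1, 1) → (5, 1) → (5, 2) → (14, 2) → (14, 3) → (30, 3) → (30, 4) → (55, 4) → (55, 5) → (91, 5) → (91, 6) → (140, 6) → (140, 7)

Answer: 140, 7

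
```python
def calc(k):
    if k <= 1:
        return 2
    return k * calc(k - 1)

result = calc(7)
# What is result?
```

calc(7) = 7 * 6 * 5 * 4 * 3 * 2 * 2 = 10080

Answer: 10080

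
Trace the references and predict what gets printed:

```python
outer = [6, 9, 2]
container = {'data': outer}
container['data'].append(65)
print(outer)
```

Key concept: dict holds reference to list.
Step by step:
`outer = [6, 9, 2]` → outer = [6, 9, 2]
`container = {'data': outer}` → container = {'data': [6, 9, 2]}
`container['data'].append(65)` → outer = [6, 9, 2, 65]; container = {'data': [6, 9, 2, 65]}
`print(outer)` → prints [6, 9, 2, 65]

Answer: [6, 9, 2, 65]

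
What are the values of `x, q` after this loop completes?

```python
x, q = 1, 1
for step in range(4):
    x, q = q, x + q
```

Fibonacci: after 4 iterations
`x, q` takes the values: (1, 1) → (1, 2) → (2, 3) → (3, 5) → (5, 8)

Answer: 5, 8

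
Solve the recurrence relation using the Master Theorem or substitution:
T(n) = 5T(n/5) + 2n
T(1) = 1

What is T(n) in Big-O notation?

By Master Theorem: a=5, b=5, f(n)=2n. Since log_5(5) = 1 and f(n) = Θ(n^1), Case 2 applies. T(n) = O(n log n).

Answer: O(n log n)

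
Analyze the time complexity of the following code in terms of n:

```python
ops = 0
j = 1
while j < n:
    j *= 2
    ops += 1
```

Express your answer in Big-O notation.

Each loop level contributes: log n. Multiplying the contributions gives O(log n).

Answer: O(log n)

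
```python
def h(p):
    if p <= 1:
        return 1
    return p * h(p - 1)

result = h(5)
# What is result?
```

h(5) = 5 * 4 * 3 * 2 * 1 = 120

Answer: 120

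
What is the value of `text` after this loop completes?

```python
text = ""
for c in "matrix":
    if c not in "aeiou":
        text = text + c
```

Remove vowels from 'matrix'
`text` takes the values: "" → "m" → "mt" → "mtr" → "mtrx"

Answer: "mtrx"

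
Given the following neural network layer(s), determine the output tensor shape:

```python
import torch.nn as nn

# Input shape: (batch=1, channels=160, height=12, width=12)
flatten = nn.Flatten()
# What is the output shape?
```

Input: (1, 160, 12, 12) -> Output: (1, 23040)

Answer: (1, 23040)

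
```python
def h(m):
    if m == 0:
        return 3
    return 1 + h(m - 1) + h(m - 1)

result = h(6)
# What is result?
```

h(m) = 1 + 2·h(m-1), h(0)=3. Closed form: (3+1)·2^6 - 1 = 255.

Answer: 255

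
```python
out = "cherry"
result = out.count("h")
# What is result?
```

Trace:
`out = "cherry"` → out = 'cherry'
`result = out.count("h")` → result = 1
So result = 1

Answer: 1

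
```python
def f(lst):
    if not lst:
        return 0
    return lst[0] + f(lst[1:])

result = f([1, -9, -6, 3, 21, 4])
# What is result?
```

1 + (-9) + (-6) + 3 + 21 + 4 + 0 = 14

Answer: 14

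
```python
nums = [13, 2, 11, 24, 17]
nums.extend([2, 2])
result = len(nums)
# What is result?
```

Trace:
`nums = [13, 2, 11, 24, 17]` → nums = [13, 2, 11, 24, 17]
`nums.extend([2, 2])` → nums = [13, 2, 11, 24, 17, 2, 2]
`result = len(nums)` → result = 7
So result = 7

Answer: 7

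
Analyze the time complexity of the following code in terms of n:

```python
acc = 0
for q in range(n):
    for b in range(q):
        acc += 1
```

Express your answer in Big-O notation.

Each loop level contributes: n × n. Multiplying the contributions gives O(n^2).

Answer: O(n^2)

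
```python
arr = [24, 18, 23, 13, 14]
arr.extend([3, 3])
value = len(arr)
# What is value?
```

Trace:
`arr = [24, 18, 23, 13, 14]` → arr = [24, 18, 23, 13, 14]
`arr.extend([3, 3])` → arr = [24, 18, 23, 13, 14, 3, 3]
`value = len(arr)` → value = 7
So value = 7

Answer: 7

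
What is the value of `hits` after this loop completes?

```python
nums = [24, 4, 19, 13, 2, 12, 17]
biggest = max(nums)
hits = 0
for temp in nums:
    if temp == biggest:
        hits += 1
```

Count of max value 24 in [24, 4, 19, 13, 2, 12, 17]
`hits` takes the values: 0 → 1

Answer: 1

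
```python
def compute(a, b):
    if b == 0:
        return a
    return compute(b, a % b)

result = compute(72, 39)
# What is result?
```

compute(72, 39) -> compute(39, 33) -> compute(33, 6) -> compute(6, 3) -> compute(3, 0) -> 3

Answer: 3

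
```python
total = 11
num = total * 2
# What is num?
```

Trace:
`total = 11` → total = 11
`num = total * 2` → num = 22
So num = 22

Answer: 22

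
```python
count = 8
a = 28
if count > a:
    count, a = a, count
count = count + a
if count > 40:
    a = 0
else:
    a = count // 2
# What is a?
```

Trace:
`count = 8` → count = 8
`a = 28` → a = 28
`if count > a: ...` → count > a is False → no variable changes
`count = count + a` → count = 36
`if count > 40: ...` → count > 40 is False, take else branch → a = 18
So a = 18

Answer: 18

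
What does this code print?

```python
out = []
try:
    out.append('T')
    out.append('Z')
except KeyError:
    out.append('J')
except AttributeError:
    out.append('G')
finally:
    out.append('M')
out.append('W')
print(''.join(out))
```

Execution trace: 'T' (try body) → 'Z' (try body, no exception) → 'M' (finally) → 'W' (after the try/except). Output: TZMW

Answer: TZMW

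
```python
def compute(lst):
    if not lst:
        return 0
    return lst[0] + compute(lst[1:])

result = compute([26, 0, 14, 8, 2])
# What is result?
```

26 + 0 + 14 + 8 + 2 + 0 = 50

Answer: 50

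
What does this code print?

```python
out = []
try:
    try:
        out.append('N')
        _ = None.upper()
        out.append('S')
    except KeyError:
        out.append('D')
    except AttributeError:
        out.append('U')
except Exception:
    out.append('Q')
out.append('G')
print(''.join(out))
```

Execution trace: 'N' (inner try body) → 'U' (inner except AttributeError) → 'G' (after the try/except). Output: NUG

Answer: NUG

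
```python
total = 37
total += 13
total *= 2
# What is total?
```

Trace:
`total = 37` → total = 37
`total += 13` → total = 50
`total *= 2` → total = 100
So total = 100

Answer: 100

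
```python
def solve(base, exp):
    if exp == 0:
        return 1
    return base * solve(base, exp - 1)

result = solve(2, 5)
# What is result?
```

solve(2, 5) = 2 * 2 * 2 * 2 * 2 = 32

Answer: 32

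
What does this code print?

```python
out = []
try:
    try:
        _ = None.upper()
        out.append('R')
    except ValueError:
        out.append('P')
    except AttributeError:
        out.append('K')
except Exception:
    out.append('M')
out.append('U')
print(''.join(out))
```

Execution trace: 'K' (inner except AttributeError) → 'U' (after the try/except). Output: KU

Answer: KU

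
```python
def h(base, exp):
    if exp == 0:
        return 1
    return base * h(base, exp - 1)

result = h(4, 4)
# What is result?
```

h(4, 4) = 4 * 4 * 4 * 4 = 256

Answer: 256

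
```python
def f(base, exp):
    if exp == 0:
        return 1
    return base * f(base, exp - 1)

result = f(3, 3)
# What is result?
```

f(3, 3) = 3 * 3 * 3 = 27

Answer: 27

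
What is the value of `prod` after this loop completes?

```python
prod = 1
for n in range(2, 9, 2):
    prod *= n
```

Product of even numbers 2 to 8
`prod` takes the values: 1 → 2 → 8 → 48 → 384

Answer: 384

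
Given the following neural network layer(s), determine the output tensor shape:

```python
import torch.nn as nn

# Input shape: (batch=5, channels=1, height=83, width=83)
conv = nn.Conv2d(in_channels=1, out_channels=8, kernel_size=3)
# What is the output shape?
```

Input: (5, 1, 83, 83) -> Output: (5, 8, 81, 81)

Answer: (5, 8, 81, 81)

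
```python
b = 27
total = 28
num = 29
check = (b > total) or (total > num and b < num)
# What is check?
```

Trace:
`b = 27` → b = 27
`total = 28` → total = 28
`num = 29` → num = 29
`check = (b > total) or (total > num and b < num)` → check = False
So check = False

Answer: False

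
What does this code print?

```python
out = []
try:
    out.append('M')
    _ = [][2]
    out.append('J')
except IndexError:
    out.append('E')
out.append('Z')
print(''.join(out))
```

Execution trace: 'M' (try body) → 'E' (except IndexError) → 'Z' (after the try/except). Output: MEZ

Answer: MEZ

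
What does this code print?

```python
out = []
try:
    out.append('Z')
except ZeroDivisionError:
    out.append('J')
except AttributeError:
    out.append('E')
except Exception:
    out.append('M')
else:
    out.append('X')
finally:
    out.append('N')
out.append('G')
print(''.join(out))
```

Execution trace: 'Z' (try body, no exception) → 'X' (else) → 'N' (finally) → 'G' (after the try/except). Output: ZXNG

Answer: ZXNG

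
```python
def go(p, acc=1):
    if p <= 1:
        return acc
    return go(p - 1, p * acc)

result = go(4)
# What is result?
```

Accumulator trace (n, acc): (4, 1) -> (3, 4) -> (2, 12) -> (1, 24) -> return 24

Answer: 24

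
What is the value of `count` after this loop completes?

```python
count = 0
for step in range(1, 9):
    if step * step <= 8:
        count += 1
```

Count numbers where step² ≤ 8
`count` takes the values: 0 → 1 → 2

Answer: 2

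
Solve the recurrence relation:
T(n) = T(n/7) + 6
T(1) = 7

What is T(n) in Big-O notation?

Each step divides n by 7 and adds 6. After log_7(n) steps we reach T(1)=7. So T(n) = 6·log_7(n) + 7 = O(log n).

Answer: O(log n)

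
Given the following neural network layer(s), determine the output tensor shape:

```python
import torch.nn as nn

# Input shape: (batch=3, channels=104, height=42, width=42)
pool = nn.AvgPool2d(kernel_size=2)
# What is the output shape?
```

Input: (3, 104, 42, 42) -> Output: (3, 104, 21, 21)

Answer: (3, 104, 21, 21)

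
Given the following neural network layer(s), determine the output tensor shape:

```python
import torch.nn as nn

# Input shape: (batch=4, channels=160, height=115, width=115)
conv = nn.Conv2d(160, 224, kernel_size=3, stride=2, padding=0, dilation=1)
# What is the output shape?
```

Input: (4, 160, 115, 115) -> Output: (4, 224, 57, 57)

Answer: (4, 224, 57, 57)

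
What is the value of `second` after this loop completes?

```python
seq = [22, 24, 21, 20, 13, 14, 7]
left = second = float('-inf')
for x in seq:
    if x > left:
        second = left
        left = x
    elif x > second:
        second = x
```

Second largest (with repeats) in [22, 24, 21, 20, 13, 14, 7]
`second` takes the values: -inf → 22

Answer: 22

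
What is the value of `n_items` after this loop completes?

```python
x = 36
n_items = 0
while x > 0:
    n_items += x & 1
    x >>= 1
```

Count set bits in 36 (binary: 0b100100)
`n_items` takes the values: 0 → 1 → 2

Answer: 2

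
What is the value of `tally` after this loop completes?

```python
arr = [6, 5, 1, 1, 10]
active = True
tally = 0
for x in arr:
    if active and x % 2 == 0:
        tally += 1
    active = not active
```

Count even values at even positions
`tally` takes the values: 0 → 1 → 2

Answer: 2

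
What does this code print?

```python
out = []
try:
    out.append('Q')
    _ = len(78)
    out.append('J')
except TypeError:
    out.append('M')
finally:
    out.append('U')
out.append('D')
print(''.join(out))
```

Execution trace: 'Q' (try body) → 'M' (except TypeError) → 'U' (finally) → 'D' (after the try/except). Output: QMUD

Answer: QMUD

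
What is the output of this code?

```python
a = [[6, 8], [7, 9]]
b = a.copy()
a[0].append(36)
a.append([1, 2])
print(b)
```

Key concept: shallow copy with nested lists.
Step by step:
`a = [[6, 8], [7, 9]]` → a = [[6, 8], [7, 9]]
`b = a.copy()` → b = [[6, 8], [7, 9]]
`a[0].append(36)` → a = [[6, 8, 36], [7, 9]]; b = [[6, 8, 36], [7, 9]]
`a.append([1, 2])` → a = [[6, 8, 36], [7, 9], [1, 2]]
`print(b)` → prints [[6, 8, 36], [7, 9]]

Answer: [[6, 8, 36], [7, 9]]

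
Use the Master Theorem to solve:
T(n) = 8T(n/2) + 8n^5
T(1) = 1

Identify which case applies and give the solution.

a=8, b=2, f(n)=8n^5. log_2(8) = 3. Since c=5 > 3 and the regularity condition holds (8(n/2)^5 = (8/2^5)n^5 with 8/2^5 < 1), Case 3 applies: T(n) = Θ(f(n)) = O(n^5).

Answer: O(n^5) - Case 3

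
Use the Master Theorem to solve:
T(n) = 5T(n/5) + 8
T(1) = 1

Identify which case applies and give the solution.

a=5, b=5, f(n)=8. log_5(5) = 1. Since c=0 < 1, Case 1 applies: T(n) = Θ(n^log_b(a)) = O(n).

Answer: O(n) - Case 1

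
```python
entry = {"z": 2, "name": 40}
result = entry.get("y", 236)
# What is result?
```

Trace:
`entry = {"z": 2, "name": 40}` → entry = {'z': 2, 'name': 40}
`result = entry.get("y", 236)` → result = 236
So result = 236

Answer: 236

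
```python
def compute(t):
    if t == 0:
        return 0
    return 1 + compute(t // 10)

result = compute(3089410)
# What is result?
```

Count of digits of 3089410: 7

Answer: 7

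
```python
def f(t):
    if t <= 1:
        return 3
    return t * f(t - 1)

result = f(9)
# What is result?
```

f(9) = 9 * 8 * 7 * 6 * 5 * 4 * 3 * 2 * 3 = 1088640

Answer: 1088640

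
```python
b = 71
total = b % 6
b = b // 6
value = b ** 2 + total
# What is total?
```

Trace:
`b = 71` → b = 71
`total = b % 6` → total = 5
`b = b // 6` → b = 11
`value = b ** 2 + total` → value = 126
So total = 5

Answer: 5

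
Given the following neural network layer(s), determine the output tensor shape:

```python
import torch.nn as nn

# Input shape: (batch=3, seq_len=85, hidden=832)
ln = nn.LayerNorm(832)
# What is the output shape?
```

Input: (3, 85, 832) -> Output: (3, 85, 832)

Answer: (3, 85, 832)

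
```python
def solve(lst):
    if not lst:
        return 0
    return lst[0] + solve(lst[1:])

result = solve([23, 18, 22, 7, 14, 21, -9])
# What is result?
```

23 + 18 + 22 + 7 + 14 + 21 + (-9) + 0 = 96

Answer: 96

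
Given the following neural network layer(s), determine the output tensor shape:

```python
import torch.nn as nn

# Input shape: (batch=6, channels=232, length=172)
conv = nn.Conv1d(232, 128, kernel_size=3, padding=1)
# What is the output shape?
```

Input: (6, 232, 172) -> Output: (6, 128, 172)

Answer: (6, 128, 172)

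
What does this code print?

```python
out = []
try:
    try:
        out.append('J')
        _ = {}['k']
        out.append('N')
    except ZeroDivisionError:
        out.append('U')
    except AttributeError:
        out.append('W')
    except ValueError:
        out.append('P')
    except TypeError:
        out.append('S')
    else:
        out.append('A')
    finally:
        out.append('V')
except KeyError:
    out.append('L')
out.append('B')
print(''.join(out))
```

Execution trace: 'J' (try body) → 'V' (finally) → 'L' (outer except KeyError) → 'B' (after the try/except). Output: JVLB

Answer: JVLB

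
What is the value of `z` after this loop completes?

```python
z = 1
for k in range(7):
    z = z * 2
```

Multiply by 2, 7 times: 1 * 2^7 = 128
`z` takes the values: 1 → 2 → 4 → 8 → 16 → 32 → 64 → 128

Answer: 128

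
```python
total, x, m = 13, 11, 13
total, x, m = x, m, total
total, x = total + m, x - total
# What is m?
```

Trace:
`total, x, m = 13, 11, 13` → total = 13; x = 11; m = 13
`total, x, m = x, m, total` → total = 11; x = 13; m = 13
`total, x = total + m, x - total` → total = 24; x = 2
So m = 13

Answer: 13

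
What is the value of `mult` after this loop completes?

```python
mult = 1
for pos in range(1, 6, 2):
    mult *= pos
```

Product of 1, 3, 5, ... up to 5
`mult` takes the values: 1 → 3 → 15

Answer: 15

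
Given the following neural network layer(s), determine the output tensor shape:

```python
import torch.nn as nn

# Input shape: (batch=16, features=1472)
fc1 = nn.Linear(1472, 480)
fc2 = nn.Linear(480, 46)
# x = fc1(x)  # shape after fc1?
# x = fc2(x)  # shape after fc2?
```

Input: (16, 1472) -> after fc1: (16, 480) -> Output: (16, 46)

Answer: (16, 46)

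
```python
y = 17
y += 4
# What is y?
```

Trace:
`y = 17` → y = 17
`y += 4` → y = 21
So y = 21

Answer: 21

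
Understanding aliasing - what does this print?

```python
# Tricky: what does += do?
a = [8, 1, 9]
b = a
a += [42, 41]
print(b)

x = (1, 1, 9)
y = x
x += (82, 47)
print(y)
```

Key concept: += behavior differs for mutable vs immutable.
Step by step:
`a = [8, 1, 9]` → a = [8, 1, 9]
`b = a` → b = [8, 1, 9] (same object as a)
`a += [42, 41]` → a = [8, 1, 9, 42, 41] (same object as b); b = [8, 1, 9, 42, 41] (same object as a)
`print(b)` → prints [8, 1, 9, 42, 41]
`x = (1, 1, 9)` → x = (1, 1, 9)
`y = x` → y = (1, 1, 9)
`x += (82, 47)` → x = (1, 1, 9, 82, 47)
`print(y)` → prints (1, 1, 9)

Answer:
[8, 1, 9, 42, 41]
(1, 1, 9)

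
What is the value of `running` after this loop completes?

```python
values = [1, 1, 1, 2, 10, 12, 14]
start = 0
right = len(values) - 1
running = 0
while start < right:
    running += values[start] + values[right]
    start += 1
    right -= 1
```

Sum of pairs from ends
`running` takes the values: 0 → 15 → 28 → 39

Answer: 39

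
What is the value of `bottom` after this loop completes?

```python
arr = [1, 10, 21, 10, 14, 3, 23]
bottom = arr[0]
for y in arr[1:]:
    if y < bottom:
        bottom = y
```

Minimum of [1, 10, 21, 10, 14, 3, 23]
`bottom` takes the values: 1

Answer: 1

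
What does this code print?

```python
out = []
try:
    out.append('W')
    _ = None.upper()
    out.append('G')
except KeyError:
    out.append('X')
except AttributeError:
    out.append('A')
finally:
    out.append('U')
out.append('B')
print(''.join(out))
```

Execution trace: 'W' (try body) → 'A' (except AttributeError) → 'U' (finally) → 'B' (after the try/except). Output: WAUB

Answer: WAUB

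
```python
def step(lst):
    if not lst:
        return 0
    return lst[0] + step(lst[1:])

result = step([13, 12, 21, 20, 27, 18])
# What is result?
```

13 + 12 + 21 + 20 + 27 + 18 + 0 = 111

Answer: 111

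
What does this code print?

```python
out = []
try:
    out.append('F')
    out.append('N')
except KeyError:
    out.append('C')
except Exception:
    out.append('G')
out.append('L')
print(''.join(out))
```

Execution trace: 'F' (try body) → 'N' (try body, no exception) → 'L' (after the try/except). Output: FNL

Answer: FNL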